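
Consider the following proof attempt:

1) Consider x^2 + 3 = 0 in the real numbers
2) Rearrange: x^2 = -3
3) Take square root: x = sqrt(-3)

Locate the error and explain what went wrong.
Step 3: Take square root: x = sqrt(-3)

Step 3 takes the square root of -3, which is negative. In the real number system, the square root of a negative number is undefined. The equation x^2 + 3 = 0 has no real solutions. Square roots of negative numbers only exist in the complex numbers.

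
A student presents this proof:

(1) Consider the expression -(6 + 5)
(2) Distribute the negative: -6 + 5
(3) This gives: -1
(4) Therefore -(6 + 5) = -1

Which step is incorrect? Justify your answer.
Step 2: Distribute the negative: -6 + 5

Step 2 incorrectly distributes the negative sign. The correct distribution is -(6 + 5) = -6 - 5 = -11. The negative must be applied to both terms, not just the first. The error treats -(6 + 5) as -6 + 5, which equals -1 instead of -11.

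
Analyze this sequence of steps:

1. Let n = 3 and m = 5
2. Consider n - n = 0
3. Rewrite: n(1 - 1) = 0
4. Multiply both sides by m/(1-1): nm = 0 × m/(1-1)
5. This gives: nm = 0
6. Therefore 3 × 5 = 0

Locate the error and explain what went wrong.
Step 4: Multiply both sides by m/(1-1): nm = 0 × m/(1-1)

Step 4 multiplies both sides by m/(1-1). However, 1-1 = 0, so this is multiplication by m/0, which is undefined. We cannot multiply by an undefined expression.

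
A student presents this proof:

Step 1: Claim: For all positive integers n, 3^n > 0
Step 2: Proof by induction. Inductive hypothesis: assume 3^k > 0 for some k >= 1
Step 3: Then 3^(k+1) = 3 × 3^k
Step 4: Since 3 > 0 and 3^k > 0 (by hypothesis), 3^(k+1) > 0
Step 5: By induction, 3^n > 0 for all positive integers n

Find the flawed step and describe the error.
Step 5: By induction, 3^n > 0 for all positive integers n

Step 5 concludes the proof by induction, but no base case was ever established. A valid induction proof requires: (1) a base case proving 3^1 > 0, and (2) an inductive step showing IF 3^k > 0 THEN 3^(k+1) > 0. Steps 2-4 correctly establish the inductive step, but without the base case the conclusion in step 5 does not follow.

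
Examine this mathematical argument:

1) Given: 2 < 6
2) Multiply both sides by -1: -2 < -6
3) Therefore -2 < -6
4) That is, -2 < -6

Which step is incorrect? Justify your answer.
Step 2: Multiply both sides by -1: -2 < -6

Step 2 multiplies both sides by -1 but fails to reverse the inequality sign. When multiplying (or dividing) an inequality by a negative number, the direction must be reversed. Since 2 < 6, we should get -2 > -6, i.e., -2 > -6.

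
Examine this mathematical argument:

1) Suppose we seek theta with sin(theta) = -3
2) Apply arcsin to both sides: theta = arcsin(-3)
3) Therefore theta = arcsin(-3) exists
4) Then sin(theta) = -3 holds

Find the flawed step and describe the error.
Step 2: Apply arcsin to both sides: theta = arcsin(-3)

Step 2 applies arcsin to -3. However, arcsin(x) is only defined for x in [-1, 1] because sin(theta) can only produce values in that range. Since |-3| > 1, arcsin(-3) is undefined. There is no angle whose sine equals -3.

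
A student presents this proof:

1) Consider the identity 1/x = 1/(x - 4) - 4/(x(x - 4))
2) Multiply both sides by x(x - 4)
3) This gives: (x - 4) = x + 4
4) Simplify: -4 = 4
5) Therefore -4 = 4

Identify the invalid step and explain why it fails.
Step 3: This gives: (x - 4) = x + 4

Step 3 makes a sign error when clearing denominators. Multiplying -4/(x(x - 4)) by x(x - 4) gives -4, not +4. The correct result is (x - 4) = x - 4, which is trivially true, not (x - 4) = x + 4. (Step 1 is a valid identity: 1/(x - 4) - 4/(x(x - 4)) = (x - 4)/(x(x - 4)) = 1/x.)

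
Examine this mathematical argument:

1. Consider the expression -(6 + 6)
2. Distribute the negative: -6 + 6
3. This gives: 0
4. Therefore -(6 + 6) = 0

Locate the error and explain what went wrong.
Step 2: Distribute the negative: -6 + 6

Step 2 incorrectly distributes the negative sign. The correct distribution is -(6 + 6) = -6 - 6 = -12. The negative must be applied to both terms, not just the first. The error treats -(6 + 6) as -6 + 6, which equals 0 instead of -12.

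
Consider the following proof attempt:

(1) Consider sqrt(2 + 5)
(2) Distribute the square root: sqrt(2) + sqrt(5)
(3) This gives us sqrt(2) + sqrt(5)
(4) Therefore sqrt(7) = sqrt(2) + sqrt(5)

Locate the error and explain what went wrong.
Step 2: Distribute the square root: sqrt(2) + sqrt(5)

Step 2 incorrectly 'distributes' the square root over addition. The square root function does not distribute: sqrt(a + b) ≠ sqrt(a) + sqrt(b). In fact, sqrt(2 + 5) = sqrt(7) ≈ 2.6458, while sqrt(2) + sqrt(5) ≈ 3.6503.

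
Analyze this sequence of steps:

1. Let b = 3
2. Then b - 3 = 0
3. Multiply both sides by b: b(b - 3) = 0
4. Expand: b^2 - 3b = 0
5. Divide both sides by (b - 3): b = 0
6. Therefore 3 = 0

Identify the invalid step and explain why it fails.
Step 5: Divide both sides by (b - 3): b = 0

Step 5 divides both sides by (b - 3). However, since b = 3, we have (b - 3) = 0. Division by zero is undefined, making this step invalid.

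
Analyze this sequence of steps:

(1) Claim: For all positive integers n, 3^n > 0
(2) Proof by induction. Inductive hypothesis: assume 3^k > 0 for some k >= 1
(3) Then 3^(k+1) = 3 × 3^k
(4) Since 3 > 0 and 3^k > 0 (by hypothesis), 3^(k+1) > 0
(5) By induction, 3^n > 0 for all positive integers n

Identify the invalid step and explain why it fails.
Step 5: By induction, 3^n > 0 for all positive integers n

Step 5 concludes the proof by induction, but no base case was ever established. A valid induction proof requires: (1) a base case proving 3^1 > 0, and (2) an inductive step showing IF 3^k > 0 THEN 3^(k+1) > 0. Steps 2-4 correctly establish the inductive step, but without the base case the conclusion in step 5 does not follow.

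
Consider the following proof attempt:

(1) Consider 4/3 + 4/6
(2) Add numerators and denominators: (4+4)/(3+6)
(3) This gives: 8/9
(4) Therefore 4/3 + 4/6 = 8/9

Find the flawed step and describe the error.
Step 2: Add numerators and denominators: (4+4)/(3+6)

Step 2 incorrectly adds fractions by separately adding numerators and denominators. This is wrong. The correct method requires a common denominator: 4/3 + 4/6 = (4×6 + 4×3)/(3×6) = 36/18 = 2. The method used gives 8/9, which is different.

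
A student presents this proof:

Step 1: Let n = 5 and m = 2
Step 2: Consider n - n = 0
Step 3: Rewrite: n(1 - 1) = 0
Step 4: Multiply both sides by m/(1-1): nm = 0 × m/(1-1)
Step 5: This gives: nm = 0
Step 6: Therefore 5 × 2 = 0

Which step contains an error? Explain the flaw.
Step 4: Multiply both sides by m/(1-1): nm = 0 × m/(1-1)

Step 4 multiplies both sides by m/(1-1). However, 1-1 = 0, so this is multiplication by m/0, which is undefined. We cannot multiply by an undefined expression.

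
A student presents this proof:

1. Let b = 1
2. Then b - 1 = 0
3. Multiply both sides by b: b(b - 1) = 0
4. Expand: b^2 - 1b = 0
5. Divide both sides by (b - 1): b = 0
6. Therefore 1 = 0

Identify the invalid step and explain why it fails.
Step 5: Divide both sides by (b - 1): b = 0

Step 5 divides both sides by (b - 1). However, since b = 1, we have (b - 1) = 0. Division by zero is undefined, making this step invalid.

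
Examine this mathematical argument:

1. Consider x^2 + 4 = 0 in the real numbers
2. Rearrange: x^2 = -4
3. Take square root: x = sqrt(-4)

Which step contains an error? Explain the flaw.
Step 3: Take square root: x = sqrt(-4)

Step 3 takes the square root of -4, which is negative. In the real number system, the square root of a negative number is undefined. The equation x^2 + 4 = 0 has no real solutions. Square roots of negative numbers only exist in the complex numbers.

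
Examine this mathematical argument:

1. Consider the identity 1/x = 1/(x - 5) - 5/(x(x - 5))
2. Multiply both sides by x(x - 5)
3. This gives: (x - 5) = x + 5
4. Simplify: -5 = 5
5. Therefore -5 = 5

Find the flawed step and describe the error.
Step 3: This gives: (x - 5) = x + 5

Step 3 makes a sign error when clearing denominators. Multiplying -5/(x(x - 5)) by x(x - 5) gives -5, not +5. The correct result is (x - 5) = x - 5, which is trivially true, not (x - 5) = x + 5. (Step 1 is a valid identity: 1/(x - 5) - 5/(x(x - 5)) = (x - 5)/(x(x - 5)) = 1/x.)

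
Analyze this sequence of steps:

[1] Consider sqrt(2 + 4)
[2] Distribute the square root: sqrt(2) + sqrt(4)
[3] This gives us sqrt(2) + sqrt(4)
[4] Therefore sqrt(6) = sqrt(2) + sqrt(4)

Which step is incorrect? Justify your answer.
Step 2: Distribute the square root: sqrt(2) + sqrt(4)

Step 2 incorrectly 'distributes' the square root over addition. The square root function does not distribute: sqrt(a + b) ≠ sqrt(a) + sqrt(b). In fact, sqrt(2 + 4) = sqrt(6) ≈ 2.4495, while sqrt(2) + sqrt(4) ≈ 3.4142.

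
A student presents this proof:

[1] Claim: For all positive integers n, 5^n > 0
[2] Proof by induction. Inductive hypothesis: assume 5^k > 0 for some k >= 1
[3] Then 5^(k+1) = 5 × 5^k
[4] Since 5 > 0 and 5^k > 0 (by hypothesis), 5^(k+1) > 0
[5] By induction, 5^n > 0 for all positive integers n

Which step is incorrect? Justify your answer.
Step 5: By induction, 5^n > 0 for all positive integers n

Step 5 concludes the proof by induction, but no base case was ever established. A valid induction proof requires: (1) a base case proving 5^1 > 0, and (2) an inductive step showing IF 5^k > 0 THEN 5^(k+1) > 0. Steps 2-4 correctly establish the inductive step, but without the base case the conclusion in step 5 does not follow.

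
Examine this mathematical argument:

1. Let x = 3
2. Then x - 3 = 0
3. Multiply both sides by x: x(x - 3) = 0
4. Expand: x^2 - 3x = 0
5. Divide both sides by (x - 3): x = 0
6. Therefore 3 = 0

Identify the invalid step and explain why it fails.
Step 5: Divide both sides by (x - 3): x = 0

Step 5 divides both sides by (x - 3). However, since x = 3, we have (x - 3) = 0. Division by zero is undefined, making this step invalid.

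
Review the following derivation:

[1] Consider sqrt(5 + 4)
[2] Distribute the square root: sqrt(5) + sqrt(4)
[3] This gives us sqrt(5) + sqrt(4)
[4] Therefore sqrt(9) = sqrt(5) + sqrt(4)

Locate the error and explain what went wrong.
Step 2: Distribute the square root: sqrt(5) + sqrt(4)

Step 2 incorrectly 'distributes' the square root over addition. The square root function does not distribute: sqrt(a + b) ≠ sqrt(a) + sqrt(b). In fact, sqrt(5 + 4) = sqrt(9) ≈ 3.0000, while sqrt(5) + sqrt(4) ≈ 4.2361.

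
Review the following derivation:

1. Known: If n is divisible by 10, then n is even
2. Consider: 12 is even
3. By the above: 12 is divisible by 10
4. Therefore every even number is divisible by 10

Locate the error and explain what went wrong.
Step 3: By the above: 12 is divisible by 10

Step 3 commits the fallacy of affirming the consequent. The known fact 'divisible by 10 → even' does NOT imply 'even → divisible by 10'. That would be the converse, which is false. For example, 12 is even but 12 ÷ 10 = 1.20, which is not an integer.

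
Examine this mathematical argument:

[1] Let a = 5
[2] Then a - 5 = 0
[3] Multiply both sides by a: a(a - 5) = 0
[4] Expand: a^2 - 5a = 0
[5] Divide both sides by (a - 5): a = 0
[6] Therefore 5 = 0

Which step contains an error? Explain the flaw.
Step 5: Divide both sides by (a - 5): a = 0

Step 5 divides both sides by (a - 5). However, since a = 5, we have (a - 5) = 0. Division by zero is undefined, making this step invalid.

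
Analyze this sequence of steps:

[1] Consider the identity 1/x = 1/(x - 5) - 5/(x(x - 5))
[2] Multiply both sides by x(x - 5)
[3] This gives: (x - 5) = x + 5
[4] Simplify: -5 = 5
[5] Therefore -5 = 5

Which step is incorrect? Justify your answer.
Step 3: This gives: (x - 5) = x + 5

Step 3 makes a sign error when clearing denominators. Multiplying -5/(x(x - 5)) by x(x - 5) gives -5, not +5. The correct result is (x - 5) = x - 5, which is trivially true, not (x - 5) = x + 5. (Step 1 is a valid identity: 1/(x - 5) - 5/(x(x - 5)) = (x - 5)/(x(x - 5)) = 1/x.)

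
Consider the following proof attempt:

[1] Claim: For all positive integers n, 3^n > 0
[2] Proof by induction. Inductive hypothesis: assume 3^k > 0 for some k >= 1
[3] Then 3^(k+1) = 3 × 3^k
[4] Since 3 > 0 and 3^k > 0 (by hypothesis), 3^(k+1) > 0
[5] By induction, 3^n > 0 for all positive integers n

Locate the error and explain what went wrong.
Step 5: By induction, 3^n > 0 for all positive integers n

Step 5 concludes the proof by induction, but no base case was ever established. A valid induction proof requires: (1) a base case proving 3^1 > 0, and (2) an inductive step showing IF 3^k > 0 THEN 3^(k+1) > 0. Steps 2-4 correctly establish the inductive step, but without the base case the conclusion in step 5 does not follow.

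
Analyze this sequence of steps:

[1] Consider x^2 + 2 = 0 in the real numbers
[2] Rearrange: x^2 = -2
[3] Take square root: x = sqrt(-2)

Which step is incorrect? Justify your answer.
Step 3: Take square root: x = sqrt(-2)

Step 3 takes the square root of -2, which is negative. In the real number system, the square root of a negative number is undefined. The equation x^2 + 2 = 0 has no real solutions. Square roots of negative numbers only exist in the complex numbers.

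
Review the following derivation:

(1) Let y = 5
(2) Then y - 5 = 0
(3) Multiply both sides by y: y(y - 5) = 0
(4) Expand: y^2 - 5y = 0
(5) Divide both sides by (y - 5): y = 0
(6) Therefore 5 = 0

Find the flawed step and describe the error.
Step 5: Divide both sides by (y - 5): y = 0

Step 5 divides both sides by (y - 5). However, since y = 5, we have (y - 5) = 0. Division by zero is undefined, making this step invalid.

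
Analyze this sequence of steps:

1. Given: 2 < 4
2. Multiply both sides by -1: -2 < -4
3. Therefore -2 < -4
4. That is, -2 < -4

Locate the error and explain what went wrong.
Step 2: Multiply both sides by -1: -2 < -4

Step 2 multiplies both sides by -1 but fails to reverse the inequality sign. When multiplying (or dividing) an inequality by a negative number, the direction must be reversed. Since 2 < 4, we should get -2 > -4, i.e., -2 > -4.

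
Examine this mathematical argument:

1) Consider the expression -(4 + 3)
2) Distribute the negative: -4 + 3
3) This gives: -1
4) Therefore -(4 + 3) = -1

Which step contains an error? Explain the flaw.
Step 2: Distribute the negative: -4 + 3

Step 2 incorrectly distributes the negative sign. The correct distribution is -(4 + 3) = -4 - 3 = -7. The negative must be applied to both terms, not just the first. The error treats -(4 + 3) as -4 + 3, which equals -1 instead of -7.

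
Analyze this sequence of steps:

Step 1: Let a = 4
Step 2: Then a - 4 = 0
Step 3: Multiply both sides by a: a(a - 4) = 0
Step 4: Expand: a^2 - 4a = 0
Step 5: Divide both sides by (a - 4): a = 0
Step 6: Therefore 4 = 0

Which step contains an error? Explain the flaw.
Step 5: Divide both sides by (a - 4): a = 0

Step 5 divides both sides by (a - 4). However, since a = 4, we have (a - 4) = 0. Division by zero is undefined, making this step invalid.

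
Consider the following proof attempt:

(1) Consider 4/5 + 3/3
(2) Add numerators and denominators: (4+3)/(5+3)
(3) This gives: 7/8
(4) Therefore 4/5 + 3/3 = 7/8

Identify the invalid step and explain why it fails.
Step 2: Add numerators and denominators: (4+3)/(5+3)

Step 2 incorrectly adds fractions by separately adding numerators and denominators. This is wrong. The correct method requires a common denominator: 4/5 + 3/3 = (4×3 + 3×5)/(5×3) = 27/15 = 9/5. The method used gives 7/8, which is different.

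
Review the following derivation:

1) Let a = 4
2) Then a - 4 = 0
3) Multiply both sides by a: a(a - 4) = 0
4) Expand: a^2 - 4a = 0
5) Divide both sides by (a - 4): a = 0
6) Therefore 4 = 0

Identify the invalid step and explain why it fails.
Step 5: Divide both sides by (a - 4): a = 0

Step 5 divides both sides by (a - 4). However, since a = 4, we have (a - 4) = 0. Division by zero is undefined, making this step invalid.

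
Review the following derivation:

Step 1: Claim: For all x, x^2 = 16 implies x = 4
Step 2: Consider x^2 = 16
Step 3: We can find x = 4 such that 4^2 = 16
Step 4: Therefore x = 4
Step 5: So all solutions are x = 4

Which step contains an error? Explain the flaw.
Step 4: Therefore x = 4

Step 4 incorrectly concludes that x = 4 is the only solution. The proof shows that x = 4 is A solution (existence), but does not show it is the ONLY solution (uniqueness). In fact, x = -4 is also a solution since (-4)^2 = 16. Finding one solution doesn't prove there are no others.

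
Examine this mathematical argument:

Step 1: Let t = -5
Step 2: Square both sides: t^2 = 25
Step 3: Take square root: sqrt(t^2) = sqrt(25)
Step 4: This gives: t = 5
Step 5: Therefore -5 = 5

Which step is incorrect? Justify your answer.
Step 4: This gives: t = 5

Step 4 incorrectly states that sqrt(t^2) = t. The correct identity is sqrt(t^2) = |t|. Since t = -5 < 0, we have sqrt(t^2) = |-5| = 5, not t = -5.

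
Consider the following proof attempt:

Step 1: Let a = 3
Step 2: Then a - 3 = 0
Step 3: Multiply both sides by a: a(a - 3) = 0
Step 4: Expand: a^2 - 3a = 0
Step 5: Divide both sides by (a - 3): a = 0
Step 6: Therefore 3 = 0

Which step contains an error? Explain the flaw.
Step 5: Divide both sides by (a - 3): a = 0

Step 5 divides both sides by (a - 3). However, since a = 3, we have (a - 3) = 0. Division by zero is undefined, making this step invalid.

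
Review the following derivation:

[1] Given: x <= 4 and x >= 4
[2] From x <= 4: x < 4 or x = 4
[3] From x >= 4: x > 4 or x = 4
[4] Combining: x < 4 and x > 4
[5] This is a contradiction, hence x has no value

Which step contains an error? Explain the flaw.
Step 4: Combining: x < 4 and x > 4

Step 4 incorrectly combines the conditions. From x <= 4 and x >= 4, the intersection is x = 4. The error treats the 'or' cases as 'and' requirements. The correct conclusion is that x = 4 is the unique solution, not that no solution exists.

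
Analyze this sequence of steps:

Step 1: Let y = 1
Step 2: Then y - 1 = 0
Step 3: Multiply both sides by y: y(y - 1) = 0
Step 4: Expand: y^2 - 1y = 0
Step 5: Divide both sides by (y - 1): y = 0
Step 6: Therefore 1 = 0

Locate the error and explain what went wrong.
Step 5: Divide both sides by (y - 1): y = 0

Step 5 divides both sides by (y - 1). However, since y = 1, we have (y - 1) = 0. Division by zero is undefined, making this step invalid.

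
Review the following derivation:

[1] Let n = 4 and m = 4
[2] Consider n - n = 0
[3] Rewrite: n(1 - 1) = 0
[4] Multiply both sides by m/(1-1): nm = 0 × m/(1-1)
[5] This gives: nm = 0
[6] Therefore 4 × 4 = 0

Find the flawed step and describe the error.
Step 4: Multiply both sides by m/(1-1): nm = 0 × m/(1-1)

Step 4 multiplies both sides by m/(1-1). However, 1-1 = 0, so this is multiplication by m/0, which is undefined. We cannot multiply by an undefined expression.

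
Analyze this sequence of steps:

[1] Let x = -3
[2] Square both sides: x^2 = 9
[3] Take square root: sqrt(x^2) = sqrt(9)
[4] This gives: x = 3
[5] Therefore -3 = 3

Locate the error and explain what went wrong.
Step 4: This gives: x = 3

Step 4 incorrectly states that sqrt(x^2) = x. The correct identity is sqrt(x^2) = |x|. Since x = -3 < 0, we have sqrt(x^2) = |-3| = 3, not x = -3.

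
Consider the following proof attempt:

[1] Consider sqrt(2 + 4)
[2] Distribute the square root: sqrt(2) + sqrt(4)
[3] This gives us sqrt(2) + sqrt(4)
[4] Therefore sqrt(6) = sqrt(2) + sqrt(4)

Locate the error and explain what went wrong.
Step 2: Distribute the square root: sqrt(2) + sqrt(4)

Step 2 incorrectly 'distributes' the square root over addition. The square root function does not distribute: sqrt(a + b) ≠ sqrt(a) + sqrt(b). In fact, sqrt(2 + 4) = sqrt(6) ≈ 2.4495, while sqrt(2) + sqrt(4) ≈ 3.4142.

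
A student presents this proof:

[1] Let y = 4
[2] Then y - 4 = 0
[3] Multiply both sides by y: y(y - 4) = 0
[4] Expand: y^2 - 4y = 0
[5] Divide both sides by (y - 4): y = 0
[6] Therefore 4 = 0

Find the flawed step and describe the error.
Step 5: Divide both sides by (y - 4): y = 0

Step 5 divides both sides by (y - 4). However, since y = 4, we have (y - 4) = 0. Division by zero is undefined, making this step invalid.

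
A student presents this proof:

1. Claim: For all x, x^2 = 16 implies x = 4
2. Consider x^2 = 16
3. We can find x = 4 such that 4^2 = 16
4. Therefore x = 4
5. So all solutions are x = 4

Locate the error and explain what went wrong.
Step 4: Therefore x = 4

Step 4 incorrectly concludes that x = 4 is the only solution. The proof shows that x = 4 is A solution (existence), but does not show it is the ONLY solution (uniqueness). In fact, x = -4 is also a solution since (-4)^2 = 16. Finding one solution doesn't prove there are no others.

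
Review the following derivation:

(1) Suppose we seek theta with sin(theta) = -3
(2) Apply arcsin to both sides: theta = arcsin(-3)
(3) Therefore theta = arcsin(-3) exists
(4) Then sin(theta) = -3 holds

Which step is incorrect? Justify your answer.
Step 2: Apply arcsin to both sides: theta = arcsin(-3)

Step 2 applies arcsin to -3. However, arcsin(x) is only defined for x in [-1, 1] because sin(theta) can only produce values in that range. Since |-3| > 1, arcsin(-3) is undefined. There is no angle whose sine equals -3.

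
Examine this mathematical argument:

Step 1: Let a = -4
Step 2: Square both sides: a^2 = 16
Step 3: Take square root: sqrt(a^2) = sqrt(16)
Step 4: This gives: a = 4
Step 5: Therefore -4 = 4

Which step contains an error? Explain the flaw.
Step 4: This gives: a = 4

Step 4 incorrectly states that sqrt(a^2) = a. The correct identity is sqrt(a^2) = |a|. Since a = -4 < 0, we have sqrt(a^2) = |-4| = 4, not a = -4.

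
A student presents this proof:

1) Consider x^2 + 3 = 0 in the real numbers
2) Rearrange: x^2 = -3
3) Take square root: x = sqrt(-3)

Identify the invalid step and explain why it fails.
Step 3: Take square root: x = sqrt(-3)

Step 3 takes the square root of -3, which is negative. In the real number system, the square root of a negative number is undefined. The equation x^2 + 3 = 0 has no real solutions. Square roots of negative numbers only exist in the complex numbers.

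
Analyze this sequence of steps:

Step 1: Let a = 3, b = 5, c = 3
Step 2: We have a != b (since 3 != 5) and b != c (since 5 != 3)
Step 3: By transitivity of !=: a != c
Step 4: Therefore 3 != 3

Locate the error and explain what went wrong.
Step 3: By transitivity of !=: a != c

Step 3 incorrectly applies transitivity to the '!=' relation. Transitivity states: if a R b and b R c, then a R c. However, '!=' is not transitive. Counterexample: 3 != 5 and 5 != 3, but 3 = 3 (both equal 3). Transitivity holds for relations like <, <=, =, but not for !=.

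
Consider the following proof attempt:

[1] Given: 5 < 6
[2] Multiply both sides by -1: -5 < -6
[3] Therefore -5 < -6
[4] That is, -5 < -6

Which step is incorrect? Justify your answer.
Step 2: Multiply both sides by -1: -5 < -6

Step 2 multiplies both sides by -1 but fails to reverse the inequality sign. When multiplying (or dividing) an inequality by a negative number, the direction must be reversed. Since 5 < 6, we should get -5 > -6, i.e., -5 > -6.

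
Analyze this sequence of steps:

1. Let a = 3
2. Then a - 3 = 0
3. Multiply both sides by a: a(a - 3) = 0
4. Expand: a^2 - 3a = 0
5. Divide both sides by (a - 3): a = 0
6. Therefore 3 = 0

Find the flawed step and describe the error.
Step 5: Divide both sides by (a - 3): a = 0

Step 5 divides both sides by (a - 3). However, since a = 3, we have (a - 3) = 0. Division by zero is undefined, making this step invalid.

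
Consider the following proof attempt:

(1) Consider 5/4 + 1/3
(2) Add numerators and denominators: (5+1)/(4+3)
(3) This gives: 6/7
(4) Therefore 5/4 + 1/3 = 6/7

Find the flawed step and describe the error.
Step 2: Add numerators and denominators: (5+1)/(4+3)

Step 2 incorrectly adds fractions by separately adding numerators and denominators. This is wrong. The correct method requires a common denominator: 5/4 + 1/3 = (5×3 + 1×4)/(4×3) = 19/12 = 19/12. The method used gives 6/7, which is different.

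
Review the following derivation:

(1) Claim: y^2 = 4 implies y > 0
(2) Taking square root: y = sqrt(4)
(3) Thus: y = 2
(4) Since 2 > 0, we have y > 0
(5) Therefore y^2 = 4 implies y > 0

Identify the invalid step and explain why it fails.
Step 2: Taking square root: y = sqrt(4)

Step 2 takes the square root and assumes the positive root only. The equation y^2 = 4 actually has two solutions: y = 2 and y = -2. The proof silently assumes y > 0 without justification, then uses this assumption to conclude y > 0, which is circular. The counterexample y = -2 shows the claim is false.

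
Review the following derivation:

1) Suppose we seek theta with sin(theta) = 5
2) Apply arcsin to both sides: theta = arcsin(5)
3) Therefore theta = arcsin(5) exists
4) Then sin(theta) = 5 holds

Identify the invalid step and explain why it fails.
Step 2: Apply arcsin to both sides: theta = arcsin(5)

Step 2 applies arcsin to 5. However, arcsin(x) is only defined for x in [-1, 1] because sin(theta) can only produce values in that range. Since |5| > 1, arcsin(5) is undefined. There is no angle whose sine equals 5.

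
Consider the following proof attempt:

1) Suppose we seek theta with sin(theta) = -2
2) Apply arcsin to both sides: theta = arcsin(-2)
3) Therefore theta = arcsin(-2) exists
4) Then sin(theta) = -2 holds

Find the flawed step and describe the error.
Step 2: Apply arcsin to both sides: theta = arcsin(-2)

Step 2 applies arcsin to -2. However, arcsin(x) is only defined for x in [-1, 1] because sin(theta) can only produce values in that range. Since |-2| > 1, arcsin(-2) is undefined. There is no angle whose sine equals -2.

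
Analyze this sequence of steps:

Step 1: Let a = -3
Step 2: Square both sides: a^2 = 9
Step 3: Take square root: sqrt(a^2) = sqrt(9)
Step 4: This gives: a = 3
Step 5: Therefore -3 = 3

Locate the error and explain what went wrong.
Step 4: This gives: a = 3

Step 4 incorrectly states that sqrt(a^2) = a. The correct identity is sqrt(a^2) = |a|. Since a = -3 < 0, we have sqrt(a^2) = |-3| = 3, not a = -3.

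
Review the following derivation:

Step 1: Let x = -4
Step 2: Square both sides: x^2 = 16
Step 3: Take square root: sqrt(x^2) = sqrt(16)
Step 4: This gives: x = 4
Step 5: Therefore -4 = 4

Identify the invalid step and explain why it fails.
Step 4: This gives: x = 4

Step 4 incorrectly states that sqrt(x^2) = x. The correct identity is sqrt(x^2) = |x|. Since x = -4 < 0, we have sqrt(x^2) = |-4| = 4, not x = -4.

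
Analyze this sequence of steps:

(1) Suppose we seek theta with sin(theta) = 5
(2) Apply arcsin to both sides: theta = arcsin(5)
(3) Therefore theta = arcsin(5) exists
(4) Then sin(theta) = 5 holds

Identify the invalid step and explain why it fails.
Step 2: Apply arcsin to both sides: theta = arcsin(5)

Step 2 applies arcsin to 5. However, arcsin(x) is only defined for x in [-1, 1] because sin(theta) can only produce values in that range. Since |5| > 1, arcsin(5) is undefined. There is no angle whose sine equals 5.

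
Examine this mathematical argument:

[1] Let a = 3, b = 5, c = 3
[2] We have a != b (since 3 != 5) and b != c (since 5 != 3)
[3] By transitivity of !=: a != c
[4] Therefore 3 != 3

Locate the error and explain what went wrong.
Step 3: By transitivity of !=: a != c

Step 3 incorrectly applies transitivity to the '!=' relation. Transitivity states: if a R b and b R c, then a R c. However, '!=' is not transitive. Counterexample: 3 != 5 and 5 != 3, but 3 = 3 (both equal 3). Transitivity holds for relations like <, <=, =, but not for !=.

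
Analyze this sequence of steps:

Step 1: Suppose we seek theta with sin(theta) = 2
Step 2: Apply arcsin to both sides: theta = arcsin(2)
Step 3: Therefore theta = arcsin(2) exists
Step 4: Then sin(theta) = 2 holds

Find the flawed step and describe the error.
Step 2: Apply arcsin to both sides: theta = arcsin(2)

Step 2 applies arcsin to 2. However, arcsin(x) is only defined for x in [-1, 1] because sin(theta) can only produce values in that range. Since |2| > 1, arcsin(2) is undefined. There is no angle whose sine equals 2.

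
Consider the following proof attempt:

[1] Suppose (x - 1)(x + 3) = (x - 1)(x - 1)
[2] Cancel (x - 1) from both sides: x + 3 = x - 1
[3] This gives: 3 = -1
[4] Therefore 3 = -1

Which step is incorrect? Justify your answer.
Step 2: Cancel (x - 1) from both sides: x + 3 = x - 1

Step 2 cancels (x - 1) from both sides. This is only valid if (x - 1) ≠ 0, i.e., x ≠ 1. When x = 1, both sides equal zero regardless of the other factors. The correct approach requires considering x = 1 as a separate case.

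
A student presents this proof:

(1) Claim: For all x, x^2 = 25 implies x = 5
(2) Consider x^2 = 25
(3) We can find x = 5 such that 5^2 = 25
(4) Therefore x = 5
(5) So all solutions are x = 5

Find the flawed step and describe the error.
Step 4: Therefore x = 5

Step 4 incorrectly concludes that x = 5 is the only solution. The proof shows that x = 5 is A solution (existence), but does not show it is the ONLY solution (uniqueness). In fact, x = -5 is also a solution since (-5)^2 = 25. Finding one solution doesn't prove there are no others.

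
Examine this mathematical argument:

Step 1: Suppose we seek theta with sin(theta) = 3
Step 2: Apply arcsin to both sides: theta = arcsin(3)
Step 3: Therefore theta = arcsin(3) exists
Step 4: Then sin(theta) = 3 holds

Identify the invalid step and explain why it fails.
Step 2: Apply arcsin to both sides: theta = arcsin(3)

Step 2 applies arcsin to 3. However, arcsin(x) is only defined for x in [-1, 1] because sin(theta) can only produce values in that range. Since |3| > 1, arcsin(3) is undefined. There is no angle whose sine equals 3.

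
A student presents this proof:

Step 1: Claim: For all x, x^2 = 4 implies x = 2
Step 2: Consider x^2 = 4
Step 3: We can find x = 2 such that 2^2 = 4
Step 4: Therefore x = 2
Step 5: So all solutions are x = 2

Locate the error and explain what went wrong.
Step 4: Therefore x = 2

Step 4 incorrectly concludes that x = 2 is the only solution. The proof shows that x = 2 is A solution (existence), but does not show it is the ONLY solution (uniqueness). In fact, x = -2 is also a solution since (-2)^2 = 4. Finding one solution doesn't prove there are no others.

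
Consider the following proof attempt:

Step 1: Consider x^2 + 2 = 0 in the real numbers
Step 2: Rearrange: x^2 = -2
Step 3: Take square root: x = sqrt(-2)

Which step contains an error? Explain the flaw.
Step 3: Take square root: x = sqrt(-2)

Step 3 takes the square root of -2, which is negative. In the real number system, the square root of a negative number is undefined. The equation x^2 + 2 = 0 has no real solutions. Square roots of negative numbers only exist in the complex numbers.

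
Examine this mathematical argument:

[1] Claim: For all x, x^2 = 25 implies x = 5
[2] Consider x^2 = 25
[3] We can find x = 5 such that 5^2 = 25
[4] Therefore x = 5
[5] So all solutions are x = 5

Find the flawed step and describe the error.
Step 4: Therefore x = 5

Step 4 incorrectly concludes that x = 5 is the only solution. The proof shows that x = 5 is A solution (existence), but does not show it is the ONLY solution (uniqueness). In fact, x = -5 is also a solution since (-5)^2 = 25. Finding one solution doesn't prove there are no others.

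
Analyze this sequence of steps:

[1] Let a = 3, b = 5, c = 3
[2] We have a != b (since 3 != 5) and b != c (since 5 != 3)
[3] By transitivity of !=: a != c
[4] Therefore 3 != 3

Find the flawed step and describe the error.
Step 3: By transitivity of !=: a != c

Step 3 incorrectly applies transitivity to the '!=' relation. Transitivity states: if a R b and b R c, then a R c. However, '!=' is not transitive. Counterexample: 3 != 5 and 5 != 3, but 3 = 3 (both equal 3). Transitivity holds for relations like <, <=, =, but not for !=.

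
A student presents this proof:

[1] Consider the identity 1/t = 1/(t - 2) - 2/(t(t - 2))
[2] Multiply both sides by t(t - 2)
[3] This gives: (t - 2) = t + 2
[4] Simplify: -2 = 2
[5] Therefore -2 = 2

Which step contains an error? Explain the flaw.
Step 3: This gives: (t - 2) = t + 2

Step 3 makes a sign error when clearing denominators. Multiplying -2/(t(t - 2)) by t(t - 2) gives -2, not +2. The correct result is (t - 2) = t - 2, which is trivially true, not (t - 2) = t + 2. (Step 1 is a valid identity: 1/(t - 2) - 2/(t(t - 2)) = (t - 2)/(t(t - 2)) = 1/t.)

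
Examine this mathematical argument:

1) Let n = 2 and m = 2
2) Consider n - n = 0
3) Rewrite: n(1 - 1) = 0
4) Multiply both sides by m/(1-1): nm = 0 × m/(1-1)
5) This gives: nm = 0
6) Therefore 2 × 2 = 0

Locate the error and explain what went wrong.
Step 4: Multiply both sides by m/(1-1): nm = 0 × m/(1-1)

Step 4 multiplies both sides by m/(1-1). However, 1-1 = 0, so this is multiplication by m/0, which is undefined. We cannot multiply by an undefined expression.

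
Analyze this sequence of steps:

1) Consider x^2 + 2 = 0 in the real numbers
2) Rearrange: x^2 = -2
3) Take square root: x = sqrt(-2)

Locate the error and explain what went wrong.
Step 3: Take square root: x = sqrt(-2)

Step 3 takes the square root of -2, which is negative. In the real number system, the square root of a negative number is undefined. The equation x^2 + 2 = 0 has no real solutions. Square roots of negative numbers only exist in the complex numbers.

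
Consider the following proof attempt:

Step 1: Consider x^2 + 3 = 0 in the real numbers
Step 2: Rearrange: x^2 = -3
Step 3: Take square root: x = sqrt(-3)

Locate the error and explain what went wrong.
Step 3: Take square root: x = sqrt(-3)

Step 3 takes the square root of -3, which is negative. In the real number system, the square root of a negative number is undefined. The equation x^2 + 3 = 0 has no real solutions. Square roots of negative numbers only exist in the complex numbers.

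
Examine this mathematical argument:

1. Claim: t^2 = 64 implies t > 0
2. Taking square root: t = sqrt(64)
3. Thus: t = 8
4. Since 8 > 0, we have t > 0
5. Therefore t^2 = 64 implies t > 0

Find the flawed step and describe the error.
Step 2: Taking square root: t = sqrt(64)

Step 2 takes the square root and assumes the positive root only. The equation t^2 = 64 actually has two solutions: t = 8 and t = -8. The proof silently assumes t > 0 without justification, then uses this assumption to conclude t > 0, which is circular. The counterexample t = -8 shows the claim is false.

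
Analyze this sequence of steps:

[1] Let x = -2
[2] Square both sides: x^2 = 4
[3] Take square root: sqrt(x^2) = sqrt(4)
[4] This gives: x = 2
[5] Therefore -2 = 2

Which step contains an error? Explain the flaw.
Step 4: This gives: x = 2

Step 4 incorrectly states that sqrt(x^2) = x. The correct identity is sqrt(x^2) = |x|. Since x = -2 < 0, we have sqrt(x^2) = |-2| = 2, not x = -2.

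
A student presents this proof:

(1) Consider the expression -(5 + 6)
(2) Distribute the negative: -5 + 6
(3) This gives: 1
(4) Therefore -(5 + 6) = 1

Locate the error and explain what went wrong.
Step 2: Distribute the negative: -5 + 6

Step 2 incorrectly distributes the negative sign. The correct distribution is -(5 + 6) = -5 - 6 = -11. The negative must be applied to both terms, not just the first. The error treats -(5 + 6) as -5 + 6, which equals 1 instead of -11.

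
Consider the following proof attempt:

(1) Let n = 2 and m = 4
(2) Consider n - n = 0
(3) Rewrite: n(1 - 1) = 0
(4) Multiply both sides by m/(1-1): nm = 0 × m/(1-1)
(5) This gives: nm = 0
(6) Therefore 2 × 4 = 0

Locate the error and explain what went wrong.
Step 4: Multiply both sides by m/(1-1): nm = 0 × m/(1-1)

Step 4 multiplies both sides by m/(1-1). However, 1-1 = 0, so this is multiplication by m/0, which is undefined. We cannot multiply by an undefined expression.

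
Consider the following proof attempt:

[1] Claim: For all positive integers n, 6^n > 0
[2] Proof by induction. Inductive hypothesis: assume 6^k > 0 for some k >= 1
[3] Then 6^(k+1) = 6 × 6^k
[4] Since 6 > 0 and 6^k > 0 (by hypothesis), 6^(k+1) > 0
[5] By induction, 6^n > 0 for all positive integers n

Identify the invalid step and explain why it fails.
Step 5: By induction, 6^n > 0 for all positive integers n

Step 5 concludes the proof by induction, but no base case was ever established. A valid induction proof requires: (1) a base case proving 6^1 > 0, and (2) an inductive step showing IF 6^k > 0 THEN 6^(k+1) > 0. Steps 2-4 correctly establish the inductive step, but without the base case the conclusion in step 5 does not follow.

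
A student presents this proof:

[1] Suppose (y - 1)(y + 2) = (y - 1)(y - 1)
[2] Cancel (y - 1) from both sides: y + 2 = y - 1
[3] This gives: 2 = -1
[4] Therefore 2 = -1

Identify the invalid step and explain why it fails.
Step 2: Cancel (y - 1) from both sides: y + 2 = y - 1

Step 2 cancels (y - 1) from both sides. This is only valid if (y - 1) ≠ 0, i.e., y ≠ 1. When y = 1, both sides equal zero regardless of the other factors. The correct approach requires considering y = 1 as a separate case.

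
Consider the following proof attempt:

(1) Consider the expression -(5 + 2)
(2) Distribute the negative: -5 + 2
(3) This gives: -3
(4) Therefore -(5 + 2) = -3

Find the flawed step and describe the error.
Step 2: Distribute the negative: -5 + 2

Step 2 incorrectly distributes the negative sign. The correct distribution is -(5 + 2) = -5 - 2 = -7. The negative must be applied to both terms, not just the first. The error treats -(5 + 2) as -5 + 2, which equals -3 instead of -7.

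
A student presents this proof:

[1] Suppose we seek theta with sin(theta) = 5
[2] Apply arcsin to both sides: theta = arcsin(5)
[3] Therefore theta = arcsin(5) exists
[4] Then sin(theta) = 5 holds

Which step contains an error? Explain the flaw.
Step 2: Apply arcsin to both sides: theta = arcsin(5)

Step 2 applies arcsin to 5. However, arcsin(x) is only defined for x in [-1, 1] because sin(theta) can only produce values in that range. Since |5| > 1, arcsin(5) is undefined. There is no angle whose sine equals 5.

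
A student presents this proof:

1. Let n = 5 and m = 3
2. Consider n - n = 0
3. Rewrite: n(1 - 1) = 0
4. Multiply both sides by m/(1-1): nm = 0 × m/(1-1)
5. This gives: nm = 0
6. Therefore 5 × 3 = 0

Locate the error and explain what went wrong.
Step 4: Multiply both sides by m/(1-1): nm = 0 × m/(1-1)

Step 4 multiplies both sides by m/(1-1). However, 1-1 = 0, so this is multiplication by m/0, which is undefined. We cannot multiply by an undefined expression.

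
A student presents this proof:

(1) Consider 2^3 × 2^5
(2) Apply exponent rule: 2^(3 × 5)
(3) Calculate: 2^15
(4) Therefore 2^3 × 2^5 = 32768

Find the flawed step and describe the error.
Step 2: Apply exponent rule: 2^(3 × 5)

Step 2 incorrectly states that a^b × a^c = a^(b×c). The correct rule is a^b × a^c = a^(b+c). The actual value is 2^3 × 2^5 = 2^8 = 256, not 2^15 = 32768.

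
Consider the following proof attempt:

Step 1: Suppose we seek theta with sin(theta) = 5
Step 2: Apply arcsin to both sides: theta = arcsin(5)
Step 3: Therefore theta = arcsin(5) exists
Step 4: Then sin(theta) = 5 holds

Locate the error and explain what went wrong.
Step 2: Apply arcsin to both sides: theta = arcsin(5)

Step 2 applies arcsin to 5. However, arcsin(x) is only defined for x in [-1, 1] because sin(theta) can only produce values in that range. Since |5| > 1, arcsin(5) is undefined. There is no angle whose sine equals 5.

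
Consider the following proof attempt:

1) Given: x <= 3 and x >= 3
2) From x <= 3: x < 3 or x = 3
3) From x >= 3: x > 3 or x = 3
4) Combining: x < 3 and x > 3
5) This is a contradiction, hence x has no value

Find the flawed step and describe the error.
Step 4: Combining: x < 3 and x > 3

Step 4 incorrectly combines the conditions. From x <= 3 and x >= 3, the intersection is x = 3. The error treats the 'or' cases as 'and' requirements. The correct conclusion is that x = 3 is the unique solution, not that no solution exists.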